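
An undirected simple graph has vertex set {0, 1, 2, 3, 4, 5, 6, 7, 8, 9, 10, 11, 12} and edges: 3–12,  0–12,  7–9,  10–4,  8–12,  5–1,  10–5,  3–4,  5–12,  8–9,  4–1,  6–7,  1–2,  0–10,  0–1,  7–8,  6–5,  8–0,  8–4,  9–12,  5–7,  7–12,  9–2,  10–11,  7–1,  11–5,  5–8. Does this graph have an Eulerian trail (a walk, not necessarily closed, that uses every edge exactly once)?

Degrees: 0:4, 1:5, 2:2, 3:2, 4:4, 5:7, 6:2, 7:6, 8:6, 9:4, 10:4, 11:2, 12:6
Odd-degree vertices: 1, 5 (2 total).
With 2 odd-degree vertices and all edges in one connected piece, an Eulerian trail exists (from 1 to 5).

Yes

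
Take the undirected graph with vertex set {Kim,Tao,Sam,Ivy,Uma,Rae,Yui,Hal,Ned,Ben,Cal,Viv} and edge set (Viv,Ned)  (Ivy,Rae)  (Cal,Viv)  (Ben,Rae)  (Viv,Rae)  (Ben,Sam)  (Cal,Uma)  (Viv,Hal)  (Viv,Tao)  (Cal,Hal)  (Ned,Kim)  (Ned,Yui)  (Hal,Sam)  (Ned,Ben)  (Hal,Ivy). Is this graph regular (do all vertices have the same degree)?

Degrees: Kim:1, Tao:1, Sam:2, Ivy:2, Uma:1, Rae:3, Yui:1, Hal:4, Ned:4, Ben:3, Cal:3, Viv:5
Degrees are not all equal (e.g. deg(Kim)=1 but deg(Viv)=5); not regular.

No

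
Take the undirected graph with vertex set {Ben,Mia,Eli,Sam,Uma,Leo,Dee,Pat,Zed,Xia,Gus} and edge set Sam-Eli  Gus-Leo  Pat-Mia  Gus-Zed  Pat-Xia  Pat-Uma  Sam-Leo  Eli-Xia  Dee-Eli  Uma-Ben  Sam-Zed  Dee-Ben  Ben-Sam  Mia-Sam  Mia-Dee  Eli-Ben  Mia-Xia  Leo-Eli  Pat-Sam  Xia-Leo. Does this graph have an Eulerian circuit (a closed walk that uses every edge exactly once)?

No

Degrees: Ben:4, Mia:4, Eli:5, Sam:6, Uma:2, Leo:4, Dee:3, Pat:4, Zed:2, Xia:4, Gus:2
Eli, Dee have odd degree; an Eulerian circuit needs every degree to be even, so none exists.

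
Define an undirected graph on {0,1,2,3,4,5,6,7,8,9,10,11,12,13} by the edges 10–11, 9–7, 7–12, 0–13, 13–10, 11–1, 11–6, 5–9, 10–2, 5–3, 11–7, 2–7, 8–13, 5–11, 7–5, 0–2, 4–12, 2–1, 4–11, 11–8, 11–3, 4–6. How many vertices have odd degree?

Degrees: 0:2, 1:2, 2:4, 3:2, 4:3, 5:4, 6:2, 7:5, 8:2, 9:2, 10:3, 11:8, 12:2, 13:3
Odd-degree vertices: 4, 7, 10, 13.

4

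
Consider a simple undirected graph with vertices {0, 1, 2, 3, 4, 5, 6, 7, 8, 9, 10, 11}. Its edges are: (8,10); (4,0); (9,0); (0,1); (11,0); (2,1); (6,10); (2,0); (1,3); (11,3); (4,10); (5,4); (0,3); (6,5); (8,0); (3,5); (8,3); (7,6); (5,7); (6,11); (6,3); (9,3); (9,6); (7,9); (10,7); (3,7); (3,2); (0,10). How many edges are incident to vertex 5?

Neighbors of 5: 3, 4, 6, 7.

4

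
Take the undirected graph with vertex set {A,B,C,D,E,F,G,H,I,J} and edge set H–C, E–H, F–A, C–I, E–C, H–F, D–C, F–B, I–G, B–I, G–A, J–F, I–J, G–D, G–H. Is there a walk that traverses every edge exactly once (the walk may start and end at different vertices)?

Degrees: A:2, B:2, C:4, D:2, E:2, F:4, G:4, H:4, I:4, J:2
Odd-degree vertices: none (0 total).
The non-isolated vertices are connected and exactly 0 have odd degree, so an Eulerian trail exists.

Yes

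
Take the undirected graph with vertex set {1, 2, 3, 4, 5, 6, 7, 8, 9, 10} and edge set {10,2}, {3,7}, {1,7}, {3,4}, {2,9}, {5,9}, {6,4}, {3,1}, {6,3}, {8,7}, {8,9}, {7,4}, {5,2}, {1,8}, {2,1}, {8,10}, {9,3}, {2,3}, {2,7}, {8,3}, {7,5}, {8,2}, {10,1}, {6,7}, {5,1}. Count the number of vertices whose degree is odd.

6

Degrees: 1:6, 2:7, 3:7, 4:3, 5:4, 6:3, 7:7, 8:6, 9:4, 10:3
Odd-degree vertices: 2, 3, 4, 6, 7, 10.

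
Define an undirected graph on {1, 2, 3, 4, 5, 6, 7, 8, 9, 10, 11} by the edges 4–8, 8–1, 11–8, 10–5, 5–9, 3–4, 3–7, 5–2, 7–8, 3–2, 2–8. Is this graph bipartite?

Color {3, 5, 6, 8} black and {1, 2, 4, 7, 9, 10, 11} white. No edge joins two same-colored vertices, so the graph is bipartite.

Yes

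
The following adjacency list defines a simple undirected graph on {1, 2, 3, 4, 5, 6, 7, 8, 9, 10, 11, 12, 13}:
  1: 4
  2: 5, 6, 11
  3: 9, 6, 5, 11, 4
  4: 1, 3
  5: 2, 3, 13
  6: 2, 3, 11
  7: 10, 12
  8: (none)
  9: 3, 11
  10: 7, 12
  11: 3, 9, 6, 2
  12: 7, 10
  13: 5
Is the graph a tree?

|V| = 13, |E| = 15.
It is not connected, so it is not a tree.

No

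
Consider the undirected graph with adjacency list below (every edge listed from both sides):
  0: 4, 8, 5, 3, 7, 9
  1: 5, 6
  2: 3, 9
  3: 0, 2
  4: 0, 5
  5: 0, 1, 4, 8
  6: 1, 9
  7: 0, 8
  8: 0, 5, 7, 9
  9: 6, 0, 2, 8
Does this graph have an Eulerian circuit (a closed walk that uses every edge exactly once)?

Yes

Degrees: 0:6, 1:2, 2:2, 3:2, 4:2, 5:4, 6:2, 7:2, 8:4, 9:4
All degrees are even and the non-isolated vertices are connected — an Eulerian circuit exists.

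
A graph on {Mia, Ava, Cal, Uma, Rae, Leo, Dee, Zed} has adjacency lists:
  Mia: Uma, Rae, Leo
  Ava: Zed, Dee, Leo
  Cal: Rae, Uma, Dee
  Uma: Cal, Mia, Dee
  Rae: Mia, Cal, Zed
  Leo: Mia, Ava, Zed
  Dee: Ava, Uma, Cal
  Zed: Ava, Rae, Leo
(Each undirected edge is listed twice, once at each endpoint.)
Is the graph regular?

Degrees: Mia:3, Ava:3, Cal:3, Uma:3, Rae:3, Leo:3, Dee:3, Zed:3
All degrees equal 3; the graph is regular.

Yes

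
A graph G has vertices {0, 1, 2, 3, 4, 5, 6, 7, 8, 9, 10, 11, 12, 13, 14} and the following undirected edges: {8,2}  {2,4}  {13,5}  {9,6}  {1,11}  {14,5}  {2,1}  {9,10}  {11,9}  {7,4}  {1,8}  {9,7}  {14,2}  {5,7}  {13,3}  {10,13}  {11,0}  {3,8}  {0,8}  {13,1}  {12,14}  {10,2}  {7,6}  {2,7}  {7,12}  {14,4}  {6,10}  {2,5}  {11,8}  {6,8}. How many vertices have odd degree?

Degrees: 0:2, 1:4, 2:7, 3:2, 4:3, 5:4, 6:4, 7:6, 8:6, 9:4, 10:4, 11:4, 12:2, 13:4, 14:4
Odd-degree vertices: 2, 4.

2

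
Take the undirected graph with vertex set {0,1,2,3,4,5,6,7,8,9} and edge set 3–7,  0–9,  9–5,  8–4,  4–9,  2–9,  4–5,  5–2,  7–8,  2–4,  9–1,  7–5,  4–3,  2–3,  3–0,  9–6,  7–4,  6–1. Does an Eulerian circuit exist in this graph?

Yes

Degrees: 0:2, 1:2, 2:4, 3:4, 4:6, 5:4, 6:2, 7:4, 8:2, 9:6
All degrees are even and the non-isolated vertices are connected — an Eulerian circuit exists.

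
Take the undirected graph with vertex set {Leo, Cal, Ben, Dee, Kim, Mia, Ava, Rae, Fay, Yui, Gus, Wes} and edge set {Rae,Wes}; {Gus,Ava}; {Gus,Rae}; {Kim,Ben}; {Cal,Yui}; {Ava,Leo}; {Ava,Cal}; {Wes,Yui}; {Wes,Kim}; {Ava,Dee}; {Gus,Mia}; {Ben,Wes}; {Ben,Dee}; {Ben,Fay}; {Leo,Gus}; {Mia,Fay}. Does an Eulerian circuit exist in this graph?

Degrees: Leo:2, Cal:2, Ben:4, Dee:2, Kim:2, Mia:2, Ava:4, Rae:2, Fay:2, Yui:2, Gus:4, Wes:4
All degrees are even and the non-isolated vertices are connected — an Eulerian circuit exists.

Yes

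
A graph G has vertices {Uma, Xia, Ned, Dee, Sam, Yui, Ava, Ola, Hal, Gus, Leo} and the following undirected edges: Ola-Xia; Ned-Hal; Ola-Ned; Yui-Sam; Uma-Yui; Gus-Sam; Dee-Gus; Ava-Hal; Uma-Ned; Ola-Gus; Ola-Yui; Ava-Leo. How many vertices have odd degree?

Degrees: Uma:2, Xia:1, Ned:3, Dee:1, Sam:2, Yui:3, Ava:2, Ola:4, Hal:2, Gus:3, Leo:1
Odd-degree vertices: Xia, Ned, Dee, Yui, Gus, Leo.

6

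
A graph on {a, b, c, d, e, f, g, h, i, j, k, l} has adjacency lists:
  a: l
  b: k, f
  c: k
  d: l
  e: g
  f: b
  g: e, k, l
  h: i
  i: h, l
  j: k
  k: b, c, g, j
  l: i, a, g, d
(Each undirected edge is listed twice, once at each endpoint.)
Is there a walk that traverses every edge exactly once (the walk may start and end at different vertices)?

Degrees: a:1, b:2, c:1, d:1, e:1, f:1, g:3, h:1, i:2, j:1, k:4, l:4
Odd-degree vertices: a, c, d, e, f, g, h, j (8 total).
With 8 odd-degree vertices (more than two), no single trail can use every edge.

No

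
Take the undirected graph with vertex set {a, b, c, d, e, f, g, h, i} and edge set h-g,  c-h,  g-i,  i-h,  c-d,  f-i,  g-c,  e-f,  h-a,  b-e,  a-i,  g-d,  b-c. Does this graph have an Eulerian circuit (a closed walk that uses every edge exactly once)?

Yes

Degrees: a:2, b:2, c:4, d:2, e:2, f:2, g:4, h:4, i:4
All degrees are even and the non-isolated vertices are connected — an Eulerian circuit exists.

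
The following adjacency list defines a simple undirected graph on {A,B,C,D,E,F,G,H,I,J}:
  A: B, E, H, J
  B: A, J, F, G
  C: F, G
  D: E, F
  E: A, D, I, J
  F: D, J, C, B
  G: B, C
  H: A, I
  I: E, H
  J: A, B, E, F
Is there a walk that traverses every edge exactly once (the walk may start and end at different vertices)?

Yes

Degrees: A:4, B:4, C:2, D:2, E:4, F:4, G:2, H:2, I:2, J:4
Odd-degree vertices: none (0 total).
With 0 odd-degree vertices and all edges in one connected piece, an Eulerian trail exists.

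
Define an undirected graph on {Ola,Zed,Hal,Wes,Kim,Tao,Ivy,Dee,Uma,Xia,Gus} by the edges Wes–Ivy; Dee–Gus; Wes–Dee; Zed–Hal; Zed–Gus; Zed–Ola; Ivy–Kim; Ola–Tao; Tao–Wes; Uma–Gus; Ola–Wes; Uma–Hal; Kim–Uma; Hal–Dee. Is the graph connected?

No

Component: {Xia}
Component: {Ola, Zed, Hal, Wes, Kim, Tao, Ivy, Dee, Uma, Gus}
There are 2 separate components, so the graph is not connected.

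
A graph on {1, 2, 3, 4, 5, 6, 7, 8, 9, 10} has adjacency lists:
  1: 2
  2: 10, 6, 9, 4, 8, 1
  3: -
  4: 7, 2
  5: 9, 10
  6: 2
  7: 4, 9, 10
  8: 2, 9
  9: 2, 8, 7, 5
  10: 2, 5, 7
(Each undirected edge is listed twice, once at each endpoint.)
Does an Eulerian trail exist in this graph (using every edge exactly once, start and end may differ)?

No

Degrees: 1:1, 2:6, 3:0, 4:2, 5:2, 6:1, 7:3, 8:2, 9:4, 10:3
Odd-degree vertices: 1, 6, 7, 10 (4 total).
An Eulerian trail requires 0 or 2 odd-degree vertices; here there are 4.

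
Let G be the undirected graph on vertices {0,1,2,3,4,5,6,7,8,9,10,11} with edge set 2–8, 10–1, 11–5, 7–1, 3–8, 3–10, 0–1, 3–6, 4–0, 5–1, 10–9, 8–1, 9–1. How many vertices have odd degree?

8

Degrees: 0:2, 1:6, 2:1, 3:3, 4:1, 5:2, 6:1, 7:1, 8:3, 9:2, 10:3, 11:1
Odd-degree vertices: 2, 3, 4, 6, 7, 8, 10, 11.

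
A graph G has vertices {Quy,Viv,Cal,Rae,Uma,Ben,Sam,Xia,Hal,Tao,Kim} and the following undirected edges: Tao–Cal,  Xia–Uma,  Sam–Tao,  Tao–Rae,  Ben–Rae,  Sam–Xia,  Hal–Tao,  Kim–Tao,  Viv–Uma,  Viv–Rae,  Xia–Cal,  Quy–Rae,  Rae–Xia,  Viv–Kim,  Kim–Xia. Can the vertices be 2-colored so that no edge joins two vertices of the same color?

Yes

A valid 2-coloring puts {Cal, Rae, Uma, Sam, Hal, Kim} on one side and {Quy, Viv, Ben, Xia, Tao} on the other; every edge crosses between the two sides.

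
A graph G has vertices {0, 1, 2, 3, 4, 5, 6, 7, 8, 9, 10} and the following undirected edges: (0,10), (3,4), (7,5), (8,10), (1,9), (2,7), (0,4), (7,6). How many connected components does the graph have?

Component: {1, 9}
Component: {2, 5, 6, 7}
Component: {0, 3, 4, 8, 10}

3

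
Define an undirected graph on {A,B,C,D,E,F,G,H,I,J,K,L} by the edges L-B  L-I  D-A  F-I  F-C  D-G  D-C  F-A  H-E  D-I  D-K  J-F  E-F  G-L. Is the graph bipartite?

A valid 2-coloring puts {D, F, H, L} on one side and {A, B, C, E, G, I, J, K} on the other; every edge crosses between the two sides.

Yes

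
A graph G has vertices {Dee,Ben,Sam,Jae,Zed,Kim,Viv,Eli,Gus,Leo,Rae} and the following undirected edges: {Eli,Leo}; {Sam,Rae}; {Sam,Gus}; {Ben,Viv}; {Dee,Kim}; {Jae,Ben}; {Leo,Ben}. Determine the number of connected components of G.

Component: {Zed}
Component: {Dee, Kim}
Component: {Sam, Gus, Rae}
Component: {Ben, Jae, Viv, Eli, Leo}

4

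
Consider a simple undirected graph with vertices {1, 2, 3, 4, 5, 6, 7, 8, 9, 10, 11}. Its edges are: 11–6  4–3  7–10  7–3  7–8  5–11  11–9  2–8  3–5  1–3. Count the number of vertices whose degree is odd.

Degrees: 1:1, 2:1, 3:4, 4:1, 5:2, 6:1, 7:3, 8:2, 9:1, 10:1, 11:3
Odd-degree vertices: 1, 2, 4, 6, 7, 9, 10, 11.

8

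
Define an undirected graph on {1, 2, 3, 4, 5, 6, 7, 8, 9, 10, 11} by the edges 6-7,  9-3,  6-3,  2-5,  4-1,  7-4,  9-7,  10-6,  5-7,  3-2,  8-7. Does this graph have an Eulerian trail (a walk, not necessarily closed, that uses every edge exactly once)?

Degrees: 1:1, 2:2, 3:3, 4:2, 5:2, 6:3, 7:5, 8:1, 9:2, 10:1, 11:0
Odd-degree vertices: 1, 3, 6, 7, 8, 10 (6 total).
With 6 odd-degree vertices (more than two), no single trail can use every edge.

No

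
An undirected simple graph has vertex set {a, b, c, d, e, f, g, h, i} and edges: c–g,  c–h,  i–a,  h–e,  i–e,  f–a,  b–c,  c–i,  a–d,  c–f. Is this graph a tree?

No

|V| = 9, |E| = 10.
A tree on 9 vertices has exactly 8 edges; this graph has 10, so it contains a cycle and is not a tree.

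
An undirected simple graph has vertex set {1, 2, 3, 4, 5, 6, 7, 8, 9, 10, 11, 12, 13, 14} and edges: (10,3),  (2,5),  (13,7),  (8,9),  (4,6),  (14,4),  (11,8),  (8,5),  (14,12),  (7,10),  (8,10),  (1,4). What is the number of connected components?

Component: {1, 4, 6, 12, 14}
Component: {2, 3, 5, 7, 8, 9, 10, 11, 13}

2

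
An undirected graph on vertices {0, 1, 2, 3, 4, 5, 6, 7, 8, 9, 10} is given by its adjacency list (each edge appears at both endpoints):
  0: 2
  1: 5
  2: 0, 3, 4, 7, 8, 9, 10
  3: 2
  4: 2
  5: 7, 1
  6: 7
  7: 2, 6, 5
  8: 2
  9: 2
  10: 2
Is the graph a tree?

|V| = 11, |E| = 10.
Connected and |E| = |V| - 1, which characterizes a tree.

Yes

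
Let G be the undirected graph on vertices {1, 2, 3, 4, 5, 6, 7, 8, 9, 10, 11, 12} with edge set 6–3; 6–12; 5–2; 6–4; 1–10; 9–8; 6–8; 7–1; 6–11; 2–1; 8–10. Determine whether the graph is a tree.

Yes

|V| = 12, |E| = 11.
It is connected with exactly 11 edges, hence acyclic — it is a tree.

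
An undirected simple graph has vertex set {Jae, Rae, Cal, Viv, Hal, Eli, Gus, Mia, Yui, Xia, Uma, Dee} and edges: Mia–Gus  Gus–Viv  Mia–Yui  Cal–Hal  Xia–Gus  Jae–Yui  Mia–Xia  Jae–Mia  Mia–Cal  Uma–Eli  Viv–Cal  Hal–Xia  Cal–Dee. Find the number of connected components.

Component: {Rae}
Component: {Eli, Uma}
Component: {Jae, Cal, Viv, Hal, Gus, Mia, Yui, Xia, Dee}

3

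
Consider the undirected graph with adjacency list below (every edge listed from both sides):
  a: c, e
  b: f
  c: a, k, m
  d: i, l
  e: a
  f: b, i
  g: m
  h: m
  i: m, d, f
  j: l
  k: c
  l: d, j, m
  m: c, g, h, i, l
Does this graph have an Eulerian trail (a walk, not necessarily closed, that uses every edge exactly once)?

Degrees: a:2, b:1, c:3, d:2, e:1, f:2, g:1, h:1, i:3, j:1, k:1, l:3, m:5
Odd-degree vertices: b, c, e, g, h, i, j, k, l, m (10 total).
With 10 odd-degree vertices (more than two), no single trail can use every edge.

No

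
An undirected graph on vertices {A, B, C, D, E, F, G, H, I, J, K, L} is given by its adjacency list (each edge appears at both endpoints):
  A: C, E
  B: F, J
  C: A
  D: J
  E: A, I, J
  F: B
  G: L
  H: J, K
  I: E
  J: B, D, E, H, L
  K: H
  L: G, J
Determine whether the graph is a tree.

The graph has 12 vertices and 11 edges.
It is connected with exactly 11 edges, hence acyclic — it is a tree.

Yes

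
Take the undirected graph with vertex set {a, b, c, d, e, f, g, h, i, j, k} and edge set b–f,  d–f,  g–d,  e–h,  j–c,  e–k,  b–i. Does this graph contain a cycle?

|V| = 11, |E| = 7, number of components = 4.
A forest on 11 vertices with 4 components has exactly 7 edges, which matches — so no cycle.

No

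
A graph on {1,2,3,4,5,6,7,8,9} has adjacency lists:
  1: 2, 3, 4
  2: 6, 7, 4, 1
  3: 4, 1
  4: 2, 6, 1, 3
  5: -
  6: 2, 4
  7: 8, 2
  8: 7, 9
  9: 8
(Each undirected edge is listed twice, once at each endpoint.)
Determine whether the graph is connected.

Component: {5}
Component: {1, 2, 3, 4, 6, 7, 8, 9}
No edge joins these 2 groups, so the graph is disconnected.

No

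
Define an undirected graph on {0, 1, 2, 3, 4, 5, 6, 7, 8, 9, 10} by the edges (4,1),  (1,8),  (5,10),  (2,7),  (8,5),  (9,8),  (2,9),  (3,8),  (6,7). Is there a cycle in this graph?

No

|V| = 11, |E| = 9, number of components = 2.
Since 9 = 11 - 2, the graph is a forest and contains no cycle.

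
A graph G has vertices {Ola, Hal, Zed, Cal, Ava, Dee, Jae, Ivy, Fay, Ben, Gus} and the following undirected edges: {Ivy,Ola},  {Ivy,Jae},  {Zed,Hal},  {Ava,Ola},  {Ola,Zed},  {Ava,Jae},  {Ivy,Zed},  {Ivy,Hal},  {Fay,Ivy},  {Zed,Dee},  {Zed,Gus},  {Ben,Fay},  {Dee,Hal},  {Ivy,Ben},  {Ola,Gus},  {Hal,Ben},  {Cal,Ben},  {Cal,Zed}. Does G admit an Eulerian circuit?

Yes

Degrees: Ola:4, Hal:4, Zed:6, Cal:2, Ava:2, Dee:2, Jae:2, Ivy:6, Fay:2, Ben:4, Gus:2
All degrees are even and the non-isolated vertices are connected — an Eulerian circuit exists.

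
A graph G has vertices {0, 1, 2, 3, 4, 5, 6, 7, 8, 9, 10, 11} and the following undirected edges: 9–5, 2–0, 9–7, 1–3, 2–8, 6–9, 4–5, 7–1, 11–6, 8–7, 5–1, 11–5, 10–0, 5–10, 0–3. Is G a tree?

No

|V| = 12, |E| = 15.
A tree on 12 vertices has exactly 11 edges; this graph has 15, so it contains a cycle and is not a tree.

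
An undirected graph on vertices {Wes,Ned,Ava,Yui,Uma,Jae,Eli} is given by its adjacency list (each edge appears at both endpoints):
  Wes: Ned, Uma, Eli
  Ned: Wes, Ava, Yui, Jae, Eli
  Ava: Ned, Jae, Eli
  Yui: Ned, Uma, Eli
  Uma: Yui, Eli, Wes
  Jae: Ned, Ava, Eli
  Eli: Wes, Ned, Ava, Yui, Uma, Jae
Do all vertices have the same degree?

Degrees: Wes:3, Ned:5, Ava:3, Yui:3, Uma:3, Jae:3, Eli:6
Vertex Wes has degree 3 while Eli has degree 6, so the graph is not regular.

No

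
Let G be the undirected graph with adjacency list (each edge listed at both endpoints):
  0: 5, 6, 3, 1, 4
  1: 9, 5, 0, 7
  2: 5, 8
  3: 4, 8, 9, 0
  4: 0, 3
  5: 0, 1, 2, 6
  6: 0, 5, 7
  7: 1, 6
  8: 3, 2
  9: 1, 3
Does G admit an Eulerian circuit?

Degrees: 0:5, 1:4, 2:2, 3:4, 4:2, 5:4, 6:3, 7:2, 8:2, 9:2
Vertices with odd degree: 0, 6. An Eulerian circuit requires all degrees even.

No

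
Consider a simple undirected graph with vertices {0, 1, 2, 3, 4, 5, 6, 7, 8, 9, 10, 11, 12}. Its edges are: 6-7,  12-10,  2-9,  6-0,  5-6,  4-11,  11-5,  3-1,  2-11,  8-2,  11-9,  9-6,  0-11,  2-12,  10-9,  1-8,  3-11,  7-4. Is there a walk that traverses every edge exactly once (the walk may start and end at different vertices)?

Yes

Degrees: 0:2, 1:2, 2:4, 3:2, 4:2, 5:2, 6:4, 7:2, 8:2, 9:4, 10:2, 11:6, 12:2
Odd-degree vertices: none (0 total).
With 0 odd-degree vertices and all edges in one connected piece, an Eulerian trail exists.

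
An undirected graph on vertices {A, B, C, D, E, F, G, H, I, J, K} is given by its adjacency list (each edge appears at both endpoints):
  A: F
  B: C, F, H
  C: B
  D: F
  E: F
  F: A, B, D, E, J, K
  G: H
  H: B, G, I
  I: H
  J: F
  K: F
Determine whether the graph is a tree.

The graph has 11 vertices and 10 edges.
It is connected with exactly 10 edges, hence acyclic — it is a tree.

Yes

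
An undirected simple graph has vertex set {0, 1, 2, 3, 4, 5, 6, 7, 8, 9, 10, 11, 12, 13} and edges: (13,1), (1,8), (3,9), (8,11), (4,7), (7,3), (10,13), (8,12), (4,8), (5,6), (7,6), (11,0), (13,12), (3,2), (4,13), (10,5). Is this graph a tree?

The graph has 14 vertices and 16 edges.
Connected but with 16 > 13 edges, so it has a cycle and is not a tree.

No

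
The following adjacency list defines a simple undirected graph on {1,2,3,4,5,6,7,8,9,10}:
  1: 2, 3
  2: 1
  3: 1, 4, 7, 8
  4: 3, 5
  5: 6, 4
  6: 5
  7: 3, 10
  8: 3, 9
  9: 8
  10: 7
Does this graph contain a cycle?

No

The graph has 10 vertices, 9 edges, and 1 connected component.
A forest on 10 vertices with 1 component has exactly 9 edges, which matches — so no cycle.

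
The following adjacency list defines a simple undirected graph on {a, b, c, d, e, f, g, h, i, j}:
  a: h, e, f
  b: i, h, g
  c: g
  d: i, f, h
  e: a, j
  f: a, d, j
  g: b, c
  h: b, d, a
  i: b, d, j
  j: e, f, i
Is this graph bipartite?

Yes

Partition the vertices as {e, f, g, h, i} vs {a, b, c, d, j}. Each listed edge has one endpoint in each part, so the graph is bipartite.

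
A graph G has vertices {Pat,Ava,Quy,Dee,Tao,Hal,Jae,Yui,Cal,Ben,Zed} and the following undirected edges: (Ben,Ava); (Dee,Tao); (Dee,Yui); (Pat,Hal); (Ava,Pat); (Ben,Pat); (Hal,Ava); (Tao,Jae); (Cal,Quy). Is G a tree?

No

The graph has 11 vertices and 9 edges.
It splits into 4 components, so it cannot be a tree.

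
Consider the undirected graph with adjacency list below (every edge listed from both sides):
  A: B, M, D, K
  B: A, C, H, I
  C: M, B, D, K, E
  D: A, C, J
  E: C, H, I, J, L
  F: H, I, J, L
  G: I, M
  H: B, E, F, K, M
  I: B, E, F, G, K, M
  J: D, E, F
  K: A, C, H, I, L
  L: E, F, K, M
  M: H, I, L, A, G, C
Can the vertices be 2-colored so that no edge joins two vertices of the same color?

No

I-G-M-I is an odd cycle (length 3), and a bipartite graph can contain only even cycles.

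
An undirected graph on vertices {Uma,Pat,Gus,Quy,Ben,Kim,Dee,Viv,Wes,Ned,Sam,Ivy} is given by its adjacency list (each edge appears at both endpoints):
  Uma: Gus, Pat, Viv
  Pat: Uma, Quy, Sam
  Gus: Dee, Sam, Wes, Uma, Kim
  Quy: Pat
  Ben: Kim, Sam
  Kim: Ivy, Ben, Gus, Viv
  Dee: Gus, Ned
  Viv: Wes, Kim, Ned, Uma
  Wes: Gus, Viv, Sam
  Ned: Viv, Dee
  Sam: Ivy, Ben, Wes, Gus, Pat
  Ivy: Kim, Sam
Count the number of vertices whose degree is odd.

Degrees: Uma:3, Pat:3, Gus:5, Quy:1, Ben:2, Kim:4, Dee:2, Viv:4, Wes:3, Ned:2, Sam:5, Ivy:2
Odd-degree vertices: Uma, Pat, Gus, Quy, Wes, Sam.

6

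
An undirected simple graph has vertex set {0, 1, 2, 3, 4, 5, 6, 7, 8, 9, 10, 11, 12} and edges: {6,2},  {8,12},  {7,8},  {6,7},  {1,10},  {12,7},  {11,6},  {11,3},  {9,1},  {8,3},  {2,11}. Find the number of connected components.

5

Component: {0}
Component: {4}
Component: {5}
Component: {1, 9, 10}
Component: {2, 3, 6, 7, 8, 11, 12}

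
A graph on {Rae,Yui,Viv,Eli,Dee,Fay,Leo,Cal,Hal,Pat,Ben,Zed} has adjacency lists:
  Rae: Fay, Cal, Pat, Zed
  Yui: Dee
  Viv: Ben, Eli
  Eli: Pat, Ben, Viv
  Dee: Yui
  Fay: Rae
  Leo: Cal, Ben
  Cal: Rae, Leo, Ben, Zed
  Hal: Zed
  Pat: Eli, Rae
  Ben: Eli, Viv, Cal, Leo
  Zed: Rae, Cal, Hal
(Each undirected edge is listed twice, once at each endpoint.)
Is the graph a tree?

|V| = 12, |E| = 14.
It splits into 2 components, so it cannot be a tree.

No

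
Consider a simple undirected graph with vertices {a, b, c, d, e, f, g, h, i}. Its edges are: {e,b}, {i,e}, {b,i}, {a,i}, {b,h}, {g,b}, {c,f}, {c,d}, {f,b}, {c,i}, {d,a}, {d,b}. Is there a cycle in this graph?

The graph has 9 vertices, 12 edges, and 1 connected component.
Since 12 > 9 - 1, a cycle must exist; for instance a-i-b-d-a.

Yes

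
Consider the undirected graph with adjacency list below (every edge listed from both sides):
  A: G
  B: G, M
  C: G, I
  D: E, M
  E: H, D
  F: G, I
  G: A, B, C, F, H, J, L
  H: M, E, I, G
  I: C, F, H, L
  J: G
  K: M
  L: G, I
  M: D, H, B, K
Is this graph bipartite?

Yes

Color {E, G, I, M} black and {A, B, C, D, F, H, J, K, L} white. No edge joins two same-colored vertices, so the graph is bipartite.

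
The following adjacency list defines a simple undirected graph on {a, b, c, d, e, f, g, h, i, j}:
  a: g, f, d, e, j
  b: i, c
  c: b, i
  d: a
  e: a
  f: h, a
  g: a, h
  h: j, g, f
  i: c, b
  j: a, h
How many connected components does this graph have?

2

Component: {b, c, i}
Component: {a, d, e, f, g, h, j}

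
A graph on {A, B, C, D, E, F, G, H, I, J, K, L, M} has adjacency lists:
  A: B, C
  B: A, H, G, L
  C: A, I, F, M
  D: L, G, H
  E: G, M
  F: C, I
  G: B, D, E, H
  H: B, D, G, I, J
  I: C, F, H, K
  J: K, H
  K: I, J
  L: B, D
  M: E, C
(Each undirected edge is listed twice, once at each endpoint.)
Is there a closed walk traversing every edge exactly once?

Degrees: A:2, B:4, C:4, D:3, E:2, F:2, G:4, H:5, I:4, J:2, K:2, L:2, M:2
Vertices with odd degree: D, H. An Eulerian circuit requires all degrees even.

No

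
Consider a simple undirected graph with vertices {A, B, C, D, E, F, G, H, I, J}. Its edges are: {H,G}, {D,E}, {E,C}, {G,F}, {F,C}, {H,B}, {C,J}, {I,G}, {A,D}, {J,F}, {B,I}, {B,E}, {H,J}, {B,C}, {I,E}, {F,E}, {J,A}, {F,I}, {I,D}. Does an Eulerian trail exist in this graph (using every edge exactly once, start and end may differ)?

No

Degrees: A:2, B:4, C:4, D:3, E:5, F:5, G:3, H:3, I:5, J:4
Odd-degree vertices: D, E, F, G, H, I (6 total).
With 6 odd-degree vertices (more than two), no single trail can use every edge.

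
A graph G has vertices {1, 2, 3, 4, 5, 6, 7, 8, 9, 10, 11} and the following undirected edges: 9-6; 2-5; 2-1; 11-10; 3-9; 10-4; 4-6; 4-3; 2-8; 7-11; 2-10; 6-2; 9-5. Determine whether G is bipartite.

Partition the vertices as {2, 4, 9, 11} vs {1, 3, 5, 6, 7, 8, 10}. Each listed edge has one endpoint in each part, so the graph is bipartite.

Yes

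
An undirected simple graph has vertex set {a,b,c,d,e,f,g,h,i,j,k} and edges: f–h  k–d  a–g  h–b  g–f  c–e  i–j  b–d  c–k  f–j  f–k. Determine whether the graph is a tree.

|V| = 11, |E| = 11.
Connected but with 11 > 10 edges, so it has a cycle and is not a tree.

No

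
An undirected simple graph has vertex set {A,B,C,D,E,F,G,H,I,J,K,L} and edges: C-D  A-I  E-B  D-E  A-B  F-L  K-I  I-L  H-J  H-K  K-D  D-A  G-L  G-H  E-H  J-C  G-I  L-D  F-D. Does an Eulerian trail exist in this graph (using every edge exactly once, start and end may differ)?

Degrees: A:3, B:2, C:2, D:6, E:3, F:2, G:3, H:4, I:4, J:2, K:3, L:4
Odd-degree vertices: A, E, G, K (4 total).
An Eulerian trail requires 0 or 2 odd-degree vertices; here there are 4.

No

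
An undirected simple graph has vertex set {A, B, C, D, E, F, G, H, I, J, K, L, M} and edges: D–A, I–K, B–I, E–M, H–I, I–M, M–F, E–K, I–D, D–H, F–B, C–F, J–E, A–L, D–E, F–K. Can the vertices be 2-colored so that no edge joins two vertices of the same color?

No

I-H-D-I is an odd cycle (length 3), and a bipartite graph can contain only even cycles.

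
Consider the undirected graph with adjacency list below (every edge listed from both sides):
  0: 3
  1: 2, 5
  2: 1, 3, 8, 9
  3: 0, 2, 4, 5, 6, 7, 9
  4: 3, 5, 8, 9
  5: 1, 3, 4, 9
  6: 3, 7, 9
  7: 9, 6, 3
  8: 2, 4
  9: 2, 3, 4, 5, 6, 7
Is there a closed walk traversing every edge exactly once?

No

Degrees: 0:1, 1:2, 2:4, 3:7, 4:4, 5:4, 6:3, 7:3, 8:2, 9:6
0, 3, 6, 7 have odd degree; an Eulerian circuit needs every degree to be even, so none exists.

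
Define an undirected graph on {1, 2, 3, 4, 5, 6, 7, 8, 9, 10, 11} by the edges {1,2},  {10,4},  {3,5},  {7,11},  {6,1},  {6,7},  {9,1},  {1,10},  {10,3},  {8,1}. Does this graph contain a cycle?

No

|V| = 11, |E| = 10, number of components = 1.
A forest on 11 vertices with 1 component has exactly 10 edges, which matches — so no cycle.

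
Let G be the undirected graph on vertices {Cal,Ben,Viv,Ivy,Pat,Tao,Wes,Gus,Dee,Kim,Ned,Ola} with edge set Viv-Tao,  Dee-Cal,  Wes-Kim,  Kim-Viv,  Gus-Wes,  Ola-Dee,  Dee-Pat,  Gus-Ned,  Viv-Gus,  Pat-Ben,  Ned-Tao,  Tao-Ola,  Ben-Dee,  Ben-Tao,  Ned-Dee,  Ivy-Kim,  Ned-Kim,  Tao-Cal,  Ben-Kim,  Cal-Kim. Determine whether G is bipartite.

No

The cycle Dee-Pat-Ben-Dee has length 3, which is odd, so the graph is not bipartite.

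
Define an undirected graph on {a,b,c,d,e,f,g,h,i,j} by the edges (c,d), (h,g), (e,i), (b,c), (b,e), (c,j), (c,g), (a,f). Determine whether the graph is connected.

Component: {a, f}
Component: {b, c, d, e, g, h, i, j}
There are 2 separate components, so the graph is not connected.

No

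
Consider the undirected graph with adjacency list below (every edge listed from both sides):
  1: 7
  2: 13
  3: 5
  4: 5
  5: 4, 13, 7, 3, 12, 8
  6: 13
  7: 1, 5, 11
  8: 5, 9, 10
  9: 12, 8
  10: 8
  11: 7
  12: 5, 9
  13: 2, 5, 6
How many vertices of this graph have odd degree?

Degrees: 1:1, 2:1, 3:1, 4:1, 5:6, 6:1, 7:3, 8:3, 9:2, 10:1, 11:1, 12:2, 13:3
Odd-degree vertices: 1, 2, 3, 4, 6, 7, 8, 10, 11, 13.

10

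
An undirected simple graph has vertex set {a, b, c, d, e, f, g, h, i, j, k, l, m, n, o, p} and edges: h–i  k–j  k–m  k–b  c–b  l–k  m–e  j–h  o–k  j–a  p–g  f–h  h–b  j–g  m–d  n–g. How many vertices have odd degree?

Degrees: a:1, b:3, c:1, d:1, e:1, f:1, g:3, h:4, i:1, j:4, k:5, l:1, m:3, n:1, o:1, p:1
Odd-degree vertices: a, b, c, d, e, f, g, i, k, l, m, n, o, p.

14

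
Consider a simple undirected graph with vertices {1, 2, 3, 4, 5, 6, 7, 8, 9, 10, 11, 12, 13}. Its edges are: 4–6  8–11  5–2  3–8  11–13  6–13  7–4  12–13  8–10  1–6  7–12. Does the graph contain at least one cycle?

The graph has 13 vertices, 11 edges, and 3 connected components.
Since 11 > 13 - 3, a cycle must exist; for instance 6-13-12-7-4-6.

Yes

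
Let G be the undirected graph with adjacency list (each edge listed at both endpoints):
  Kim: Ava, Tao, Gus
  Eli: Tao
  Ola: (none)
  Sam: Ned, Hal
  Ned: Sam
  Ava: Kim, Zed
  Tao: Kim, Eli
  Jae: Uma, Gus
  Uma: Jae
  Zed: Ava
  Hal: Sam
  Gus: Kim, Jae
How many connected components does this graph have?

3

Component: {Ola}
Component: {Sam, Ned, Hal}
Component: {Kim, Eli, Ava, Tao, Jae, Uma, Zed, Gus}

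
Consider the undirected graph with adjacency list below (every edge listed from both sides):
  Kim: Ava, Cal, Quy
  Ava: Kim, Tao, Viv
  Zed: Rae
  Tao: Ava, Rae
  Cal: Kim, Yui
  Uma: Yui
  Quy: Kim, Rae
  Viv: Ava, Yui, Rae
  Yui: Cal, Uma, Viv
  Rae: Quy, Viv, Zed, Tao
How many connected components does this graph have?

1

Component: {Kim, Ava, Zed, Tao, Cal, Uma, Quy, Viv, Yui, Rae}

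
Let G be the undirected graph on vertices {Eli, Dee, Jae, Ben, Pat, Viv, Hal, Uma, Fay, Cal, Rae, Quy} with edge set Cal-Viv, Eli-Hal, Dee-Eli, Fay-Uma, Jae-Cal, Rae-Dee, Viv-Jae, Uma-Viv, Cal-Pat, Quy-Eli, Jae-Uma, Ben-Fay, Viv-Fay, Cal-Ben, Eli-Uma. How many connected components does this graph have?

1

Component: {Eli, Dee, Jae, Ben, Pat, Viv, Hal, Uma, Fay, Cal, Rae, Quy}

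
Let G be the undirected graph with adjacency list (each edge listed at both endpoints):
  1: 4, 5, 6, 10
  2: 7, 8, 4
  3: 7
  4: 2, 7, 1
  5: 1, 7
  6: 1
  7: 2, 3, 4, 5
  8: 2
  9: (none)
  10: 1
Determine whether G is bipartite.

7-2-4-7 is an odd cycle (length 3), and a bipartite graph can contain only even cycles.

No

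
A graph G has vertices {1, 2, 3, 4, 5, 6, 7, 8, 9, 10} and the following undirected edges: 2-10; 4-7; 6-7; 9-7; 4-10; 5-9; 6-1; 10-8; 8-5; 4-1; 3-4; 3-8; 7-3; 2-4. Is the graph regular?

No

Degrees: 1:2, 2:2, 3:3, 4:5, 5:2, 6:2, 7:4, 8:3, 9:2, 10:3
Vertex 1 has degree 2 while 4 has degree 5, so the graph is not regular.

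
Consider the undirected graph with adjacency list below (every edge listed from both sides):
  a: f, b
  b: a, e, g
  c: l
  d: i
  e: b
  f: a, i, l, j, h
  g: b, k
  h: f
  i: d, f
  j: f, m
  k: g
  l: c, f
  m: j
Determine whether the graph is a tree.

|V| = 13, |E| = 12.
Connected and |E| = |V| - 1, which characterizes a tree.

Yes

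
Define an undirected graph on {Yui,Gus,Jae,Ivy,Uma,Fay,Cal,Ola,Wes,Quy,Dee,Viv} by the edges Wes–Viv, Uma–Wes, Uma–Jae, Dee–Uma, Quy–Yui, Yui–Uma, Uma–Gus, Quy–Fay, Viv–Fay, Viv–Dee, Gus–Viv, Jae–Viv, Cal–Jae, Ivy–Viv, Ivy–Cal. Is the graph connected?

Component: {Ola}
Component: {Yui, Gus, Jae, Ivy, Uma, Fay, Cal, Wes, Quy, Dee, Viv}
No edge joins these 2 groups, so the graph is disconnected.

No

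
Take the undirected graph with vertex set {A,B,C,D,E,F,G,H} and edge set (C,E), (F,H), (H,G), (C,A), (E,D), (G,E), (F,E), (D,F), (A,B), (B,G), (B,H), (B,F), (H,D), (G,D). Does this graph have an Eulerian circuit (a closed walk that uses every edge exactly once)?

Yes

Degrees: A:2, B:4, C:2, D:4, E:4, F:4, G:4, H:4
Every vertex has even degree and the edges form a single connected piece, so an Eulerian circuit exists.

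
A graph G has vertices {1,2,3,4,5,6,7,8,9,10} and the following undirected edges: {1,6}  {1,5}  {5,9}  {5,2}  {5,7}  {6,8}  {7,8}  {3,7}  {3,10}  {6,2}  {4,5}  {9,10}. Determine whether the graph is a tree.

The graph has 10 vertices and 12 edges.
Connected but with 12 > 9 edges, so it has a cycle and is not a tree.

No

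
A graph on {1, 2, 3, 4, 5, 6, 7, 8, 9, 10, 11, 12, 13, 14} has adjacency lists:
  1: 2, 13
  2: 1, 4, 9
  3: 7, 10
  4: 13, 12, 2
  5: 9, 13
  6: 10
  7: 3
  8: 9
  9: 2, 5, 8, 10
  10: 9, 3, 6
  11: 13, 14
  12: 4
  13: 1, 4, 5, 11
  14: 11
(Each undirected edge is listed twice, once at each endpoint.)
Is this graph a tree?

|V| = 14, |E| = 15.
Connected but with 15 > 13 edges, so it has a cycle and is not a tree.

No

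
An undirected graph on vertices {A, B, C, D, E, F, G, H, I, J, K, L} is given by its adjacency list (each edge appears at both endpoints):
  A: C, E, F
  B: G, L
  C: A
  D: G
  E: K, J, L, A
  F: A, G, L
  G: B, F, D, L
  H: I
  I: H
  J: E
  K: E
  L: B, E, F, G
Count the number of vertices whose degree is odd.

8

Degrees: A:3, B:2, C:1, D:1, E:4, F:3, G:4, H:1, I:1, J:1, K:1, L:4
Odd-degree vertices: A, C, D, F, H, I, J, K.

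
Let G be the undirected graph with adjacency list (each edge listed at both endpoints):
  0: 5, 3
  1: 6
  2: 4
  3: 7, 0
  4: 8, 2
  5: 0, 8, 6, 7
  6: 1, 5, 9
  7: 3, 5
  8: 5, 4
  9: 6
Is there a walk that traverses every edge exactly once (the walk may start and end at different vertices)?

Degrees: 0:2, 1:1, 2:1, 3:2, 4:2, 5:4, 6:3, 7:2, 8:2, 9:1
Odd-degree vertices: 1, 2, 6, 9 (4 total).
An Eulerian trail requires 0 or 2 odd-degree vertices; here there are 4.

No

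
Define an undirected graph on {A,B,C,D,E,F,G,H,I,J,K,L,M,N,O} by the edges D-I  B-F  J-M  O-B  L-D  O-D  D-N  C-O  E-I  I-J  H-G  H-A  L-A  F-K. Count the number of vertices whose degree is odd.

8

Degrees: A:2, B:2, C:1, D:4, E:1, F:2, G:1, H:2, I:3, J:2, K:1, L:2, M:1, N:1, O:3
Odd-degree vertices: C, E, G, I, K, M, N, O.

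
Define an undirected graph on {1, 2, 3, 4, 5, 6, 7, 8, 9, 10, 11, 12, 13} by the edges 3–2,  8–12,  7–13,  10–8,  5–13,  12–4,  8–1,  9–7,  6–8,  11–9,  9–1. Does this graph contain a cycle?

No

|V| = 13, |E| = 11, number of components = 2.
A forest on 13 vertices with 2 components has exactly 11 edges, which matches — so no cycle.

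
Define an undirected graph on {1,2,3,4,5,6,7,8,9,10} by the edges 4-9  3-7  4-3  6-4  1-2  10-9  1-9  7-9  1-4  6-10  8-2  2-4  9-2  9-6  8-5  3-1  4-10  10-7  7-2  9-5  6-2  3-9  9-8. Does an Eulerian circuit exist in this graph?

Degrees: 1:4, 2:6, 3:4, 4:6, 5:2, 6:4, 7:4, 8:3, 9:9, 10:4
8, 9 have odd degree; an Eulerian circuit needs every degree to be even, so none exists.

No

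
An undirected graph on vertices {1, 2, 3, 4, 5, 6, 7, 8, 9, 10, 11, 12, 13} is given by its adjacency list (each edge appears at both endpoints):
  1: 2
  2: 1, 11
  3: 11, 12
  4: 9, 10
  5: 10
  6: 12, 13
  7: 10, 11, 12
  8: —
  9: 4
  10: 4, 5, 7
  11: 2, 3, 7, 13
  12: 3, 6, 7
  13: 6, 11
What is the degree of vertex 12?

Neighbors of 12: 3, 6, 7.

3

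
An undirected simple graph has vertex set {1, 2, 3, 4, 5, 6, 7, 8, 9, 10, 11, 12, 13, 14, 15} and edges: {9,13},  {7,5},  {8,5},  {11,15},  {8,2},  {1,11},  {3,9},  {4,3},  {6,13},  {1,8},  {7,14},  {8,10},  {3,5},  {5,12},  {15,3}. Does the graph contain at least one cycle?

Yes

|V| = 15, |E| = 15, number of components = 1.
Since 15 > 15 - 1, a cycle must exist; for instance 1-8-5-3-15-11-1.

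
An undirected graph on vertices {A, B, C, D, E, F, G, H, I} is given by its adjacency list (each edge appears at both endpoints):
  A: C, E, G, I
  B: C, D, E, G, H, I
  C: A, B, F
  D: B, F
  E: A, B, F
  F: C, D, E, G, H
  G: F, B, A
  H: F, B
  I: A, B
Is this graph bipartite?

Partition the vertices as {C, D, E, G, H, I} vs {A, B, F}. Each listed edge has one endpoint in each part, so the graph is bipartite.

Yes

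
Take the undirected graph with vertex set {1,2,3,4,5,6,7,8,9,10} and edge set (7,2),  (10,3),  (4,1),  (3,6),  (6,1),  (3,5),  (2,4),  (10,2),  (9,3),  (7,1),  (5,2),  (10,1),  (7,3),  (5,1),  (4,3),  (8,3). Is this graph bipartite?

Yes

A valid 2-coloring puts {4, 5, 6, 7, 8, 9, 10} on one side and {1, 2, 3} on the other; every edge crosses between the two sides.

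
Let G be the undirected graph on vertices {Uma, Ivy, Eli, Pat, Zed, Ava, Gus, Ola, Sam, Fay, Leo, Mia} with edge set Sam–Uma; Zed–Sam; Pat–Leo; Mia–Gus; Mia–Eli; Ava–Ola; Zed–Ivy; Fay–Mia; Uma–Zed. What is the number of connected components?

Component: {Pat, Leo}
Component: {Ava, Ola}
Component: {Uma, Ivy, Zed, Sam}
Component: {Eli, Gus, Fay, Mia}

4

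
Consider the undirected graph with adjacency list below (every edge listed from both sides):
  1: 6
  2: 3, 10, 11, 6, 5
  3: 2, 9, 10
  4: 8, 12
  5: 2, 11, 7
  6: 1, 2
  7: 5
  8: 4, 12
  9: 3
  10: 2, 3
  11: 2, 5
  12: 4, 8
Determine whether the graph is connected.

Component: {4, 8, 12}
Component: {1, 2, 3, 5, 6, 7, 9, 10, 11}
There are 2 separate components, so the graph is not connected.

No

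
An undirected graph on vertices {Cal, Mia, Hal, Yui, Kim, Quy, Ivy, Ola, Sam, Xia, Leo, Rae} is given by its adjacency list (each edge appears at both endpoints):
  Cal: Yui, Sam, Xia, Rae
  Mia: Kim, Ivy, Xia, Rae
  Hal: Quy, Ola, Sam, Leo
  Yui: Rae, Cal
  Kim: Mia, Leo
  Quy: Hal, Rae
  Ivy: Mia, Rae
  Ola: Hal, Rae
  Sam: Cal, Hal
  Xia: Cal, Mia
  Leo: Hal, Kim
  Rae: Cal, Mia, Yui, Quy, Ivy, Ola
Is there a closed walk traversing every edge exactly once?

Yes

Degrees: Cal:4, Mia:4, Hal:4, Yui:2, Kim:2, Quy:2, Ivy:2, Ola:2, Sam:2, Xia:2, Leo:2, Rae:6
Every vertex has even degree and the edges form a single connected piece, so an Eulerian circuit exists.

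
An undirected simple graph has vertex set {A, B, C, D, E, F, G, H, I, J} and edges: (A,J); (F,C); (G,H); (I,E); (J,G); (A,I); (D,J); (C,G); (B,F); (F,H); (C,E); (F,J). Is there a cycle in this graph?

|V| = 10, |E| = 12, number of components = 1.
One cycle is C-G-J-F-C.

Yes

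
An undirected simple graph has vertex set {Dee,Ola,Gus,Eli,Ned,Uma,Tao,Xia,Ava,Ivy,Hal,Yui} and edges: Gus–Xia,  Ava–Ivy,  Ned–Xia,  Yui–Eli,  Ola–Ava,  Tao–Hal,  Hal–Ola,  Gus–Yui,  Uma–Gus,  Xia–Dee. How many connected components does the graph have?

2

Component: {Ola, Tao, Ava, Ivy, Hal}
Component: {Dee, Gus, Eli, Ned, Uma, Xia, Yui}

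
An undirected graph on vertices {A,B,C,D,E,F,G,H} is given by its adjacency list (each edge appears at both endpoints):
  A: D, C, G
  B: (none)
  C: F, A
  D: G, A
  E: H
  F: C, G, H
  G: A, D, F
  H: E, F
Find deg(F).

3

Neighbors of F: C, G, H.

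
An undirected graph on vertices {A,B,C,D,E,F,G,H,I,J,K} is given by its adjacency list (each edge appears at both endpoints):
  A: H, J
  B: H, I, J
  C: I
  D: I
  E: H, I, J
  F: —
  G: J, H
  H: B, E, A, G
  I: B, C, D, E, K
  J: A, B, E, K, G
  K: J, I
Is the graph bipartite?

Partition the vertices as {F, H, I, J} vs {A, B, C, D, E, G, K}. Each listed edge has one endpoint in each part, so the graph is bipartite.

Yes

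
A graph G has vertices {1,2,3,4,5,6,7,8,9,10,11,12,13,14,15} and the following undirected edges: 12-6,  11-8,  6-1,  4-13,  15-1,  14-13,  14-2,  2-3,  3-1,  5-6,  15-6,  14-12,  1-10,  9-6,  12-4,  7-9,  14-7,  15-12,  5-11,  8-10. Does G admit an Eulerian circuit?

No

Degrees: 1:4, 2:2, 3:2, 4:2, 5:2, 6:5, 7:2, 8:2, 9:2, 10:2, 11:2, 12:4, 13:2, 14:4, 15:3
Vertices with odd degree: 6, 15. An Eulerian circuit requires all degrees even.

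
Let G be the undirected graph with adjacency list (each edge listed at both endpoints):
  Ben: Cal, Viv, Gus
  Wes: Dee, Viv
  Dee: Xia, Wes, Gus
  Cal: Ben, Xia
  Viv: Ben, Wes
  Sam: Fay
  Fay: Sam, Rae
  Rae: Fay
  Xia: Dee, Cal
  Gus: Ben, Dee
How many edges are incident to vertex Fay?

Neighbors of Fay: Sam, Rae.

2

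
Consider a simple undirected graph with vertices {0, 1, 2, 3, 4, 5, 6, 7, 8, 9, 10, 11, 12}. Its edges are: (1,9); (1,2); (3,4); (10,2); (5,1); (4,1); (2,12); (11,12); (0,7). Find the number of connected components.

4

Component: {6}
Component: {8}
Component: {0, 7}
Component: {1, 2, 3, 4, 5, 9, 10, 11, 12}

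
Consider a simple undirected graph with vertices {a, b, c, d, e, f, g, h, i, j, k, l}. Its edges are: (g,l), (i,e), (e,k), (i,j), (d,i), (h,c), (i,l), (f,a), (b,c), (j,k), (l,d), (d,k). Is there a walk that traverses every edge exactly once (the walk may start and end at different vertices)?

No

Degrees: a:1, b:1, c:2, d:3, e:2, f:1, g:1, h:1, i:4, j:2, k:3, l:3
Odd-degree vertices: a, b, d, f, g, h, k, l (8 total).
An Eulerian trail requires 0 or 2 odd-degree vertices; here there are 8.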